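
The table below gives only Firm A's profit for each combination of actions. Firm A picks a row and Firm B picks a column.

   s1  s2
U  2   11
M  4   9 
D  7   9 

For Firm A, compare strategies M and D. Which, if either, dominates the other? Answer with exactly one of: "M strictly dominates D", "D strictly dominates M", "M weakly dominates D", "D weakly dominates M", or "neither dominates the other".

D weakly dominates M

M's payoffs vs D's, by Firm B's action — s1: 4<7, s2: 9=9.
D is at least as good everywhere and strictly better somewhere (tied at s2), so D weakly dominates M.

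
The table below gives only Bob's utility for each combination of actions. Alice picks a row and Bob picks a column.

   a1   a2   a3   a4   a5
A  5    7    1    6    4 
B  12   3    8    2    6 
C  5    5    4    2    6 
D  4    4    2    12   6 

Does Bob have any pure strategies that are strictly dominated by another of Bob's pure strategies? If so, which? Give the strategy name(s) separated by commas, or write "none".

a1 is not dominated — it holds its own against a2 at B (12>3); a3 at A (5>1); a4 at B (12>2); a5 at A (5>4).
a2 is not dominated — it holds its own against a1 at A (7>5); a3 at A (7>1); a4 at A (7>6); a5 at A (7>4).
a1 strictly dominates a3 — A: 5>1, B: 12>8, C: 5>4, D: 4>2.
a4 is not dominated — it holds its own against a1 at A (6>5); a2 at D (12>4); a3 at A (6>1); a5 at A (6>4).
a5 is not dominated — it holds its own against a1 at C (6>5); a2 at B (6>3); a3 at A (4>1); a4 at B (6>2).

a3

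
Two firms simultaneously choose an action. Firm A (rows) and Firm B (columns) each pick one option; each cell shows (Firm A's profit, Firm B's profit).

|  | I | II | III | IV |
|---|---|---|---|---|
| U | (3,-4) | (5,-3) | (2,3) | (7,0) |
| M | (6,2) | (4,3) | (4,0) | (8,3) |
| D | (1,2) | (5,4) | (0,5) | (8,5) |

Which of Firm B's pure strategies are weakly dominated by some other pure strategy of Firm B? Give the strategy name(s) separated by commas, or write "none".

I is weakly dominated by II (U: -3>-4, M: 3>2, D: 4>2).
II: dominated, since IV does at least as well everywhere (U: 0>-3, M: 3=3, D: 5>4).
Nothing dominates III: I at U (3>-4); II at U (3>-3); IV at U (3>0).
Nothing dominates IV: I at U (0>-4); II at U (0>-3); III at M (3>0).

I, II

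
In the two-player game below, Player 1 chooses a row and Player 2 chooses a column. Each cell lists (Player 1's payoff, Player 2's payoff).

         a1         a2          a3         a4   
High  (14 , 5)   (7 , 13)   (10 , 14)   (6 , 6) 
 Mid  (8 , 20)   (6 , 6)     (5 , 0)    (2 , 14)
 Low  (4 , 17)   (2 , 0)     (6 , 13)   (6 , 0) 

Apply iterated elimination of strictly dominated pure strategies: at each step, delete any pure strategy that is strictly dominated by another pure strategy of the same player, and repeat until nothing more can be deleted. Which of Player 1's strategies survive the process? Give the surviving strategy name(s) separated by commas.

For Player 1, High strictly dominates Mid on the remaining columns (a1: 14>8, a2: 7>6, a3: 10>5, a4: 6>2); eliminate Mid.
Player 2's strategy a2 is strictly dominated by a3 (High: 14>13, Low: 13>0) and is removed.
Column a4 is eliminated: a3 beats it against every remaining row (High: 14>6, Low: 13>0).
For Player 1, High strictly dominates Low on the remaining columns (a1: 14>4, a3: 10>6); eliminate Low.
For Player 2, a3 strictly dominates a1 on the remaining rows (High: 14>5); eliminate a1.
Among the remaining strategies, none is strictly dominated by another pure strategy of the same player, so the elimination stops.
Surviving strategies — Player 1: {High}; Player 2: {a3}.

High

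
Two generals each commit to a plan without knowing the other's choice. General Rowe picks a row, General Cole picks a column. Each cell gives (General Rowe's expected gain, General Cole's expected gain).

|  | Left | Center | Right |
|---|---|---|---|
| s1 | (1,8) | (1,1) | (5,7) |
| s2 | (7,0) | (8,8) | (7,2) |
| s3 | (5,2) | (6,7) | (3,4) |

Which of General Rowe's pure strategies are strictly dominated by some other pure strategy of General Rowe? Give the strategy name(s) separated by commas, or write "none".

s1, s3

s1 is strictly dominated by s2 (Left: 7>1, Center: 8>1, Right: 7>5).
Nothing dominates s2: s1 at Left (7>1); s3 at Left (7>5).
s3: dominated, since s2 does at least as well everywhere (Left: 7>5, Center: 8>6, Right: 7>3).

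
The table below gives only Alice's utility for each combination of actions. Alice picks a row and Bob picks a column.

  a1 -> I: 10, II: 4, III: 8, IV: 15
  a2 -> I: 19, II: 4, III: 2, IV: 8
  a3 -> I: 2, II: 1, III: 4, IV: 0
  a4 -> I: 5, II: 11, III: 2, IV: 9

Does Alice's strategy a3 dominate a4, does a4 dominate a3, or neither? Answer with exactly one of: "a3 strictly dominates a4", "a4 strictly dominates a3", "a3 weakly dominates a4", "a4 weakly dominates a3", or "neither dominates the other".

neither dominates the other

Compare a3 to a4 across each choice by Bob: I: 2<5, II: 1<11, III: 4>2, IV: 0<9.
a3 does better at III but worse at I, II, IV; neither strategy dominates the other.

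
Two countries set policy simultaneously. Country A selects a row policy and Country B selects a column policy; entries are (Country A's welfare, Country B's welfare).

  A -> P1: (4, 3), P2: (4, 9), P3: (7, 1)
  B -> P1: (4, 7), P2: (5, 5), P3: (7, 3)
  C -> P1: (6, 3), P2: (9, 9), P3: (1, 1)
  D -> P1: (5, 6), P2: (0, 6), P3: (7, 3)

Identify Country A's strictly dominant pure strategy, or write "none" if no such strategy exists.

none

A fails to dominate B at P1 (4=4).
B fails to dominate A at P1 (4=4).
C fails to dominate A at P3 (1<7).
D fails to dominate A at P2 (0<4).
No single strategy dominates all the others.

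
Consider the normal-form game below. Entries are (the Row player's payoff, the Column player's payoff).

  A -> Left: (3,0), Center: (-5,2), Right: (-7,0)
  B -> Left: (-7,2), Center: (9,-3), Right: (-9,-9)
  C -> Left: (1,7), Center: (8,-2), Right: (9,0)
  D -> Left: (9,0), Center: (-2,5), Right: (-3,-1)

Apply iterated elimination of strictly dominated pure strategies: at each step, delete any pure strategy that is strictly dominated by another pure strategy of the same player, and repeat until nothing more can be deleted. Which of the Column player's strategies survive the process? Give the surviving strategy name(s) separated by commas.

Left, Center

Row A is eliminated: D beats it against every remaining column (Left: 9>3, Center: -2>-5, Right: -3>-7).
The Column player's strategy Right is strictly dominated by Left (B: 2>-9, C: 7>0, D: 0>-1) and is removed.
Among the remaining strategies, none is strictly dominated by another pure strategy of the same player, so the elimination stops.
Surviving strategies — the Row player: {B, C, D}; the Column player: {Left, Center}.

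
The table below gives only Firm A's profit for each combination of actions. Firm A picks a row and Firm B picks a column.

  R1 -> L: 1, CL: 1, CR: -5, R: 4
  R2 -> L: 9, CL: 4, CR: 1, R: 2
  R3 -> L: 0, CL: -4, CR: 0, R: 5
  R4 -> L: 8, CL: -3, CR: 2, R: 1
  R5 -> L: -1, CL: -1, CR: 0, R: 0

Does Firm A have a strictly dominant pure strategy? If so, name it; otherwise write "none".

none

R1 fails to dominate R2 at L (1<9).
R2 fails to dominate R1 at R (2<4).
R3 fails to dominate R1 at L (0<1).
R4 fails to dominate R1 at CL (-3<1).
R5 fails to dominate R1 at L (-1<1).
No single strategy dominates all the others.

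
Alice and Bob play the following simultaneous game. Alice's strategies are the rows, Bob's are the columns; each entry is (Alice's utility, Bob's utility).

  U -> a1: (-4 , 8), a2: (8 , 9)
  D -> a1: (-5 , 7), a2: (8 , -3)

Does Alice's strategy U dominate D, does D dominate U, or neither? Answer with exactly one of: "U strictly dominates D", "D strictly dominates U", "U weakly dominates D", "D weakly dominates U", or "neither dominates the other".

Compare U to D across each opponent action: a1: -4>-5, a2: 8=8.
U is at least as good everywhere and strictly better somewhere (tied only at a2), so U weakly but not strictly dominates D.

U weakly dominates D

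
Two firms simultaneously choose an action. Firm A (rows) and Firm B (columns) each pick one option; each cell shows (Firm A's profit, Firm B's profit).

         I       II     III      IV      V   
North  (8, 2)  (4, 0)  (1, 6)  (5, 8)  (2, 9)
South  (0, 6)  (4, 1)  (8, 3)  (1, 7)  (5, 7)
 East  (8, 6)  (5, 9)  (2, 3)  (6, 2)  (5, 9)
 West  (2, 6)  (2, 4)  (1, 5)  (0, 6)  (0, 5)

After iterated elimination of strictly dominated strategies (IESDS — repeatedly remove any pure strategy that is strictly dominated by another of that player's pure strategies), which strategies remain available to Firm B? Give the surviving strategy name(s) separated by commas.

Firm A's strategy West is strictly dominated by East (I: 8>2, II: 5>2, III: 2>1, IV: 6>0, V: 5>0) and is removed.
For Firm B, V strictly dominates I on the remaining rows (North: 9>2, South: 7>6, East: 9>6); eliminate I.
Firm A's strategy North is strictly dominated by East (II: 5>4, III: 2>1, IV: 6>5, V: 5>2) and is removed.
For Firm B, V strictly dominates III on the remaining rows (South: 7>3, East: 9>3); eliminate III.
Among the remaining strategies, none is strictly dominated by another pure strategy of the same player, so the elimination stops.
Surviving strategies — Firm A: {South, East}; Firm B: {II, IV, V}.

II, IV, V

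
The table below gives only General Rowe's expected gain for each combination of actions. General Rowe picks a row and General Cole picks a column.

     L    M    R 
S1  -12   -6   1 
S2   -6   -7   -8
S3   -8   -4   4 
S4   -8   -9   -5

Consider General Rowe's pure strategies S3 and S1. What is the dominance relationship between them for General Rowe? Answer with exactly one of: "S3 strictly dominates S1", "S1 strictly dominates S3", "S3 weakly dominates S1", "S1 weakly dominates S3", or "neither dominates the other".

S3's payoffs vs S1's, by General Cole's action — L: -8>-12, M: -4>-6, R: 4>1.
Every comparison favours S3, so S3 strictly dominates S1.

S3 strictly dominates S1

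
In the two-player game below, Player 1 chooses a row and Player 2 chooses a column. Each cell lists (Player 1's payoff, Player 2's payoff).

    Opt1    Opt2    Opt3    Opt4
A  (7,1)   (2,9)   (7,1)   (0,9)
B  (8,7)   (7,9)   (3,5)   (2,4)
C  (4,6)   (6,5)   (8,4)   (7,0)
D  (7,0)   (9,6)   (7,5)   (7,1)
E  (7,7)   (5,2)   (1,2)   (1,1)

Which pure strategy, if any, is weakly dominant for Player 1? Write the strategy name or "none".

none

A fails to dominate B at Opt1 (7<8).
B fails to dominate A at Opt3 (3<7).
C fails to dominate A at Opt1 (4<7).
D fails to dominate B at Opt1 (7<8).
E fails to dominate A at Opt3 (1<7).
No single strategy dominates all the others.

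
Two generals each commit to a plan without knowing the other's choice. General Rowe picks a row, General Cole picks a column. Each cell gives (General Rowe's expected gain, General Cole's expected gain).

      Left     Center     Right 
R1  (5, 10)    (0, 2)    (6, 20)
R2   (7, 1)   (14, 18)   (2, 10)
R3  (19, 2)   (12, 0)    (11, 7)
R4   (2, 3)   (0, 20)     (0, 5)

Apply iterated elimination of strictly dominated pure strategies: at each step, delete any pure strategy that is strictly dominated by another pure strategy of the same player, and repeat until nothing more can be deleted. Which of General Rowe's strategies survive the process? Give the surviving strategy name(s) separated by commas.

For General Rowe, R3 strictly dominates R1 on the remaining columns (Left: 19>5, Center: 12>0, Right: 11>6); eliminate R1.
For General Rowe, R2 strictly dominates R4 on the remaining columns (Left: 7>2, Center: 14>0, Right: 2>0); eliminate R4.
For General Cole, Right strictly dominates Left on the remaining rows (R2: 10>1, R3: 7>2); eliminate Left.
Among the remaining strategies, none is strictly dominated by another pure strategy of the same player, so the elimination stops.
Surviving strategies — General Rowe: {R2, R3}; General Cole: {Center, Right}.

R2, R3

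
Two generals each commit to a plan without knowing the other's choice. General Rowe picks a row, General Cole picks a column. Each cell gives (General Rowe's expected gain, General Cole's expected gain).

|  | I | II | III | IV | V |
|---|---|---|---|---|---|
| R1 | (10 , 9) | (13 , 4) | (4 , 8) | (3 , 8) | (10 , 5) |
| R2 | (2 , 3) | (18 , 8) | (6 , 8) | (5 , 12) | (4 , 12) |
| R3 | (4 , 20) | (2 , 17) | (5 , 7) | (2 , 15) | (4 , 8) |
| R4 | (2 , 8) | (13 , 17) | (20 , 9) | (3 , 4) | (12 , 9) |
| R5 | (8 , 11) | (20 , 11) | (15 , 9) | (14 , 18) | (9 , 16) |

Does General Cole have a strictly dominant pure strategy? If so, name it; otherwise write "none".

none

I fails to dominate II at R2 (3<8).
II fails to dominate I at R1 (4<9).
III fails to dominate I at R1 (8<9).
IV fails to dominate I at R1 (8<9).
V fails to dominate I at R1 (5<9).
No single strategy dominates all the others.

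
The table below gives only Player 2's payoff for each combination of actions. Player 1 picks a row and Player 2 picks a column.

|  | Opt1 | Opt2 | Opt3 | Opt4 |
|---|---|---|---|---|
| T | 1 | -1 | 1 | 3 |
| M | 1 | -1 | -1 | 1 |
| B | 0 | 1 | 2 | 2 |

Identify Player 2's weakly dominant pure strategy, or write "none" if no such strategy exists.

Opt4

Opt4 vs Opt1: T: 3>1, M: 1=1, B: 2>0.
Opt4 vs Opt2: T: 3>-1, M: 1>-1, B: 2>1.
Opt4 vs Opt3: T: 3>1, M: 1>-1, B: 2=2.
Opt4 is at least as good as every other strategy against every opponent action, so it is weakly dominant.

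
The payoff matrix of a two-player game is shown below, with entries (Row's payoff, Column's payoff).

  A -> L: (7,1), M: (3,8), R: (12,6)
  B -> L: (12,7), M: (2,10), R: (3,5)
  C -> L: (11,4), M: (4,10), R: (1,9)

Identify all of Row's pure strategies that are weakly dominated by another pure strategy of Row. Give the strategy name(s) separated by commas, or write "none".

Nothing dominates A: B at M (3>2); C at R (12>1).
B is not dominated — it holds its own against A at L (12>7); C at L (12>11).
C is not dominated — it holds its own against A at L (11>7); B at M (4>2).

none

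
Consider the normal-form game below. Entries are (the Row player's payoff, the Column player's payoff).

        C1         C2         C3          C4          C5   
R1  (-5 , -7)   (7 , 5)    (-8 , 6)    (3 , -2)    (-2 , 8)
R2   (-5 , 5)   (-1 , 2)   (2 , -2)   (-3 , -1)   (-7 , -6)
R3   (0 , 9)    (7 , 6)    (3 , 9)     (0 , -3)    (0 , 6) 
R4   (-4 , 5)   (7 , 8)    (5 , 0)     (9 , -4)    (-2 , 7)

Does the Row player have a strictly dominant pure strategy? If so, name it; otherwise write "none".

none

R1 fails to dominate R2 at C1 (-5=-5).
R2 fails to dominate R1 at C1 (-5=-5).
R3 fails to dominate R1 at C2 (7=7).
R4 fails to dominate R1 at C2 (7=7).
No single strategy dominates all the others.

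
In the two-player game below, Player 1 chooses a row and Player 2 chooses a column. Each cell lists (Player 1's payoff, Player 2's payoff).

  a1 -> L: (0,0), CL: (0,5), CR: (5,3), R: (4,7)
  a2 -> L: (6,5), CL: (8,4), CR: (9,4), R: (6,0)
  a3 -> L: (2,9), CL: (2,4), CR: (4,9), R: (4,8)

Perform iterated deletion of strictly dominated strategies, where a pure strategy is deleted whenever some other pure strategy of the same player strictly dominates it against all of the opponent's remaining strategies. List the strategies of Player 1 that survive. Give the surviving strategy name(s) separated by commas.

Row a1 is eliminated: a2 beats it against every remaining column (L: 6>0, CL: 8>0, CR: 9>5, R: 6>4).
Player 1's strategy a3 is strictly dominated by a2 (L: 6>2, CL: 8>2, CR: 9>4, R: 6>4) and is removed.
Column CL is eliminated: L beats it against every remaining row (a2: 5>4).
Column CR is eliminated: L beats it against every remaining row (a2: 5>4).
For Player 2, L strictly dominates R on the remaining rows (a2: 5>0); eliminate R.
Among the remaining strategies, none is strictly dominated by another pure strategy of the same player, so the elimination stops.
Surviving strategies — Player 1: {a2}; Player 2: {L}.

a2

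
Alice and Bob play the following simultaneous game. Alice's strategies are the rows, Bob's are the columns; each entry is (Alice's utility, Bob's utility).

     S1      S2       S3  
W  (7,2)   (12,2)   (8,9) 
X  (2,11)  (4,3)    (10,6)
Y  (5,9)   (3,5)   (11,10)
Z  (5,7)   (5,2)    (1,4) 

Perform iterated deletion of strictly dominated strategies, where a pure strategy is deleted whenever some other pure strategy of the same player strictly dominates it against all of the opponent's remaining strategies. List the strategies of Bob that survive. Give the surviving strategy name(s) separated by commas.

Alice's strategy Z is strictly dominated by W (S1: 7>5, S2: 12>5, S3: 8>1) and is removed.
Column S2 is eliminated: S3 beats it against every remaining row (W: 9>2, X: 6>3, Y: 10>5).
Alice's strategy X is strictly dominated by Y (S1: 5>2, S3: 11>10) and is removed.
Column S1 is eliminated: S3 beats it against every remaining row (W: 9>2, Y: 10>9).
Alice's strategy W is strictly dominated by Y (S3: 11>8) and is removed.
Among the remaining strategies, none is strictly dominated by another pure strategy of the same player, so the elimination stops.
Surviving strategies — Alice: {Y}; Bob: {S3}.

S3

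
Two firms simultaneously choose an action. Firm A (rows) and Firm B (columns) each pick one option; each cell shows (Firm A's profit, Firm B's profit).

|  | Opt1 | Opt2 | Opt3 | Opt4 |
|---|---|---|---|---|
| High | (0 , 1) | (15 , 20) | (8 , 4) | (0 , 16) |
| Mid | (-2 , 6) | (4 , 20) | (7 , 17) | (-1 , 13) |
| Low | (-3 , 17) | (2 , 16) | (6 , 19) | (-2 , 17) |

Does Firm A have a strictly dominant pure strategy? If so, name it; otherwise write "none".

High

High vs Mid: Opt1: 0>-2, Opt2: 15>4, Opt3: 8>7, Opt4: 0>-1.
High vs Low: Opt1: 0>-3, Opt2: 15>2, Opt3: 8>6, Opt4: 0>-2.
High strictly beats every other strategy against every opponent action, so it is strictly dominant.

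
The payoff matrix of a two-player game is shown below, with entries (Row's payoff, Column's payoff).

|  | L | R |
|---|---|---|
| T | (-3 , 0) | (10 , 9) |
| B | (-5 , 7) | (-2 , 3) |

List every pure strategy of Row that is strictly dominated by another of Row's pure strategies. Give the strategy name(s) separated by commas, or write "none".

Nothing dominates T: B at L (-3>-5).
B: dominated, since T does at least as well everywhere (L: -3>-5, R: 10>-2).

B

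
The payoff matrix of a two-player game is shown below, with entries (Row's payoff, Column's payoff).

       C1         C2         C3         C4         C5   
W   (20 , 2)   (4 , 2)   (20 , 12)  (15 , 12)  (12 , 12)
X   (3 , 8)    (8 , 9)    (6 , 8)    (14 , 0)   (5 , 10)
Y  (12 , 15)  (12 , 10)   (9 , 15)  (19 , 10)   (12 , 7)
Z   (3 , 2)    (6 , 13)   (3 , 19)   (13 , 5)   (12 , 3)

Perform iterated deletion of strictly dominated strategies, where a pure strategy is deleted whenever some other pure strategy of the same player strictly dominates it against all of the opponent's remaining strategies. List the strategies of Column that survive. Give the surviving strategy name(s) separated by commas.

C1, C3, C4, C5

Row's strategy X is strictly dominated by Y (C1: 12>3, C2: 12>8, C3: 9>6, C4: 19>14, C5: 12>5) and is removed.
For Column, C3 strictly dominates C2 on the remaining rows (W: 12>2, Y: 15>10, Z: 19>13); eliminate C2.
Among the remaining strategies, none is strictly dominated by another pure strategy of the same player, so the elimination stops.
Surviving strategies — Row: {W, Y, Z}; Column: {C1, C3, C4, C5}.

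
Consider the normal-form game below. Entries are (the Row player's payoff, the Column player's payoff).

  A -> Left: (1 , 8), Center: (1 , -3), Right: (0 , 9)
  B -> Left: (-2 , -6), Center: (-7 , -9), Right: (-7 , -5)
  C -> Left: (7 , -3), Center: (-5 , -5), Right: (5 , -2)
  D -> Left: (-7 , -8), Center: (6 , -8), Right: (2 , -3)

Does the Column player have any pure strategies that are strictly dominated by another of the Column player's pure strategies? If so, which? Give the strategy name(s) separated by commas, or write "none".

Left, Center

Left is strictly dominated by Right (A: 9>8, B: -5>-6, C: -2>-3, D: -3>-8).
Center: dominated, since Right does at least as well everywhere (A: 9>-3, B: -5>-9, C: -2>-5, D: -3>-8).
Right is not dominated — it holds its own against Left at A (9>8); Center at A (9>-3).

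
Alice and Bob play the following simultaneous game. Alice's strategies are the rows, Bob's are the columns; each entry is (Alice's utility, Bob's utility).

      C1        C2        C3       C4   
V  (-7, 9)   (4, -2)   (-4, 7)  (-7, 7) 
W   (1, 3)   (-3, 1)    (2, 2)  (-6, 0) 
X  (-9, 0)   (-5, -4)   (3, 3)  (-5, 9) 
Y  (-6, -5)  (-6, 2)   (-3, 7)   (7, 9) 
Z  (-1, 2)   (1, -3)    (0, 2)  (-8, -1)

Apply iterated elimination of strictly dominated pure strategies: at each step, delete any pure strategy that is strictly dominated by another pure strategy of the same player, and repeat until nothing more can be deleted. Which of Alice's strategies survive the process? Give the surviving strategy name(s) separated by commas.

For Bob, C3 strictly dominates C2 on the remaining rows (V: 7>-2, W: 2>1, X: 3>-4, Y: 7>2, Z: 2>-3); eliminate C2.
Row V is eliminated: W beats it against every remaining column (C1: 1>-7, C3: 2>-4, C4: -6>-7).
Alice's strategy Z is strictly dominated by W (C1: 1>-1, C3: 2>0, C4: -6>-8) and is removed.
Among the remaining strategies, none is strictly dominated by another pure strategy of the same player, so the elimination stops.
Surviving strategies — Alice: {W, X, Y}; Bob: {C1, C3, C4}.

W, X, Y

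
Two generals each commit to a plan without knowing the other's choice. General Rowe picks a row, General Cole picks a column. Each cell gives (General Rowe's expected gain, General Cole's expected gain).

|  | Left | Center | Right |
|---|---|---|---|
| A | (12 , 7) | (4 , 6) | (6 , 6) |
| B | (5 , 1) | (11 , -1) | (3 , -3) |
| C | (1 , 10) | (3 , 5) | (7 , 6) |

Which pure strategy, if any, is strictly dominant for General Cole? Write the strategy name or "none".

Left

Left vs Center: A: 7>6, B: 1>-1, C: 10>5.
Left vs Right: A: 7>6, B: 1>-3, C: 10>6.
Left strictly beats every other strategy against every opponent action, so it is strictly dominant.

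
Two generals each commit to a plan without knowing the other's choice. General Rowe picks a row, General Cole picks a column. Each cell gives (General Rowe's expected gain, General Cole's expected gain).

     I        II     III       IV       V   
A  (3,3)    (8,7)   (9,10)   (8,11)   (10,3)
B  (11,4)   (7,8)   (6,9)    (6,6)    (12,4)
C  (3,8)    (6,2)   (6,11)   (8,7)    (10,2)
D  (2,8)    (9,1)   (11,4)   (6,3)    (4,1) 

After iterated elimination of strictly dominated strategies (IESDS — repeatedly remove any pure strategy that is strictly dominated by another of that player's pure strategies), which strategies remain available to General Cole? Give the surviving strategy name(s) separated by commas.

Column II is eliminated: III beats it against every remaining row (A: 10>7, B: 9>8, C: 11>2, D: 4>1).
Column V is eliminated: III beats it against every remaining row (A: 10>3, B: 9>4, C: 11>2, D: 4>1).
Among the remaining strategies, none is strictly dominated by another pure strategy of the same player, so the elimination stops.
Surviving strategies — General Rowe: {A, B, C, D}; General Cole: {I, III, IV}.

I, III, IV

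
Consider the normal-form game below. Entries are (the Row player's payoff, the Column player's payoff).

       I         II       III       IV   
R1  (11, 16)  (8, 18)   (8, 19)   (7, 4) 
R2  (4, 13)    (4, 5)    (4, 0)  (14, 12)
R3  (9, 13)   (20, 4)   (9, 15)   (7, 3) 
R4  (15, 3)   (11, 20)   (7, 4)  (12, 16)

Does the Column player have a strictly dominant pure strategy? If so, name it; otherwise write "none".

none

I fails to dominate II at R1 (16<18).
II fails to dominate I at R2 (5<13).
III fails to dominate I at R2 (0<13).
IV fails to dominate I at R1 (4<16).
No single strategy dominates all the others.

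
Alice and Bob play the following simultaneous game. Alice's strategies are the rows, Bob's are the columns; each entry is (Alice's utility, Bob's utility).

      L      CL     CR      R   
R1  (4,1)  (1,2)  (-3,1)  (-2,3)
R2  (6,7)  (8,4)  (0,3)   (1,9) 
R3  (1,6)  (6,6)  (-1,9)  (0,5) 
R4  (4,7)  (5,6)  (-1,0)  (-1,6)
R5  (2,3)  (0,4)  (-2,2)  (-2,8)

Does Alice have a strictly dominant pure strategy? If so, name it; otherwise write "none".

R2

R2 vs R1: L: 6>4, CL: 8>1, CR: 0>-3, R: 1>-2.
R2 vs R3: L: 6>1, CL: 8>6, CR: 0>-1, R: 1>0.
R2 vs R4: L: 6>4, CL: 8>5, CR: 0>-1, R: 1>-1.
R2 vs R5: L: 6>2, CL: 8>0, CR: 0>-2, R: 1>-2.
R2 strictly beats every other strategy against every opponent action, so it is strictly dominant.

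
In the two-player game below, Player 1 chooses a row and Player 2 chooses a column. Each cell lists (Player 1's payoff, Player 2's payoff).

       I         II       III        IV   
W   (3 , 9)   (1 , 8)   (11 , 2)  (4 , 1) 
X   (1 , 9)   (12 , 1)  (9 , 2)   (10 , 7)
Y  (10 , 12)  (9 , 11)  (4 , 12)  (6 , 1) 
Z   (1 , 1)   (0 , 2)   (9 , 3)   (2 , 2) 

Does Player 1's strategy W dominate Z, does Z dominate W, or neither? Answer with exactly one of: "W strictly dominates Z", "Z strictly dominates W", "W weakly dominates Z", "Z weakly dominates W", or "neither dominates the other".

W's payoffs vs Z's, by Player 2's action — I: 3>1, II: 1>0, III: 11>9, IV: 4>2.
W gives a strictly higher payoff against each choice by Player 2, so W strictly dominates Z.

W strictly dominates Z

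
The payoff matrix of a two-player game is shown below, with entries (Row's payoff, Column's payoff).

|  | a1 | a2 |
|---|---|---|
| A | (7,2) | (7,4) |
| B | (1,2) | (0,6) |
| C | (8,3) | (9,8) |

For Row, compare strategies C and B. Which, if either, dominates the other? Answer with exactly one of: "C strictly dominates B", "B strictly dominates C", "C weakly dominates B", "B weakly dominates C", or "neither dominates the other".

C strictly dominates B

Compare C to B across each opponent action: a1: 8>1, a2: 9>0.
C gives a strictly higher payoff against each opponent action, so C strictly dominates B.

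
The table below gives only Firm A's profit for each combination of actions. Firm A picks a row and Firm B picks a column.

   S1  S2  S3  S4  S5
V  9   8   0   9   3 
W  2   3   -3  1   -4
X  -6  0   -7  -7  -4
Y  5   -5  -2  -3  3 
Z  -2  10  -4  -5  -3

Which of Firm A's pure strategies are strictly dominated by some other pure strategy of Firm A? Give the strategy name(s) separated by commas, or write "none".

V: no other strategy beats it everywhere (W at S1 (9>2); X at S1 (9>-6); Y at S1 (9>5); Z at S1 (9>-2)).
V strictly dominates W — S1: 9>2, S2: 8>3, S3: 0>-3, S4: 9>1, S5: 3>-4.
X is strictly dominated by V (S1: 9>-6, S2: 8>0, S3: 0>-7, S4: 9>-7, S5: 3>-4).
Nothing dominates Y: V at S5 (3=3); W at S1 (5>2); X at S1 (5>-6); Z at S1 (5>-2).
Z is not dominated — it holds its own against V at S2 (10>8); W at S2 (10>3); X at S1 (-2>-6); Y at S2 (10>-5).

W, X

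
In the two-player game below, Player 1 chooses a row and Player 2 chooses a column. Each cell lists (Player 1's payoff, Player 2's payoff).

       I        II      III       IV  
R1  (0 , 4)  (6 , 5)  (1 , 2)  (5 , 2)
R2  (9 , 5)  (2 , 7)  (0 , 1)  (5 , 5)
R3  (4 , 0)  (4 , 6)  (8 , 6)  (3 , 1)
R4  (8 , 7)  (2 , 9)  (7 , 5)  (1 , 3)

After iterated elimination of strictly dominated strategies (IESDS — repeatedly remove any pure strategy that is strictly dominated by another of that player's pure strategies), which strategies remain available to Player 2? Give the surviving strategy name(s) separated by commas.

II, III

Column I is eliminated: II beats it against every remaining row (R1: 5>4, R2: 7>5, R3: 6>0, R4: 9>7).
Row R4 is eliminated: R3 beats it against every remaining column (II: 4>2, III: 8>7, IV: 3>1).
Player 2's strategy IV is strictly dominated by II (R1: 5>2, R2: 7>5, R3: 6>1) and is removed.
Player 1's strategy R2 is strictly dominated by R1 (II: 6>2, III: 1>0) and is removed.
Among the remaining strategies, none is strictly dominated by another pure strategy of the same player, so the elimination stops.
Surviving strategies — Player 1: {R1, R3}; Player 2: {II, III}.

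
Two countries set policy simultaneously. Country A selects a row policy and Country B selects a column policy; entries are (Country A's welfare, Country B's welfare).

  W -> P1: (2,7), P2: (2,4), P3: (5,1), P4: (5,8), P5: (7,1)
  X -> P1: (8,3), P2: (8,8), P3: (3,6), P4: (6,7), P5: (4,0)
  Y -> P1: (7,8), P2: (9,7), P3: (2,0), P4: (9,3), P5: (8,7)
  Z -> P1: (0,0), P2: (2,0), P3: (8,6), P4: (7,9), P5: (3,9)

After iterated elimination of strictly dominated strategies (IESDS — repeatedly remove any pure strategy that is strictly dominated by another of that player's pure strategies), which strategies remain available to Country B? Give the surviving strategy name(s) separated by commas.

P1, P2

For Country B, P4 strictly dominates P3 on the remaining rows (W: 8>1, X: 7>6, Y: 3>0, Z: 9>6); eliminate P3.
For Country A, Y strictly dominates W on the remaining columns (P1: 7>2, P2: 9>2, P4: 9>5, P5: 8>7); eliminate W.
Row Z is eliminated: Y beats it against every remaining column (P1: 7>0, P2: 9>2, P4: 9>7, P5: 8>3).
Country B's strategy P4 is strictly dominated by P2 (X: 8>7, Y: 7>3) and is removed.
For Country B, P1 strictly dominates P5 on the remaining rows (X: 3>0, Y: 8>7); eliminate P5.
Among the remaining strategies, none is strictly dominated by another pure strategy of the same player, so the elimination stops.
Surviving strategies — Country A: {X, Y}; Country B: {P1, P2}.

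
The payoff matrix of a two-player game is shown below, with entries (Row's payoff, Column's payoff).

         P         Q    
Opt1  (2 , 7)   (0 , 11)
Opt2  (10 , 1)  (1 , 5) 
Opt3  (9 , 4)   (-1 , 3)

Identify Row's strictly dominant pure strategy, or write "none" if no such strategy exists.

Opt2 vs Opt1: P: 10>2, Q: 1>0.
Opt2 vs Opt3: P: 10>9, Q: 1>-1.
Opt2 strictly beats every other strategy against every opponent action, so it is strictly dominant.

Opt2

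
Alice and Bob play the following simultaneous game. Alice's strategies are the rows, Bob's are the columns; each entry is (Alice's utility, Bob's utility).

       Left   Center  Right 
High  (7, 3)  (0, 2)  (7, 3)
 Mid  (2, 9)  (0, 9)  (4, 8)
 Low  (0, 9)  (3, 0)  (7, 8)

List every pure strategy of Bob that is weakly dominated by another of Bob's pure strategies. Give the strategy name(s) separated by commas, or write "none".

Center, Right

Left is not dominated — it holds its own against Center at High (3>2); Right at Mid (9>8).
Left weakly dominates Center — High: 3>2, Mid: 9=9, Low: 9>0.
Left weakly dominates Right — High: 3=3, Mid: 9>8, Low: 9>8.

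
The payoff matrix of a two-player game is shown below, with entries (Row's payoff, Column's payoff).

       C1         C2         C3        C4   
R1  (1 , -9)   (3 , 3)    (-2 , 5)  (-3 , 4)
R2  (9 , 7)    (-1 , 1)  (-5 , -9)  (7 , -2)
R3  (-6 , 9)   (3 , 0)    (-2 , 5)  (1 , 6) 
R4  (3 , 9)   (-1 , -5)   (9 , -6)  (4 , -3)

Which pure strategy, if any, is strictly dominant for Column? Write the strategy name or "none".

none

C1 fails to dominate C2 at R1 (-9<3).
C2 fails to dominate C1 at R2 (1<7).
C3 fails to dominate C1 at R2 (-9<7).
C4 fails to dominate C1 at R2 (-2<7).
No single strategy dominates all the others.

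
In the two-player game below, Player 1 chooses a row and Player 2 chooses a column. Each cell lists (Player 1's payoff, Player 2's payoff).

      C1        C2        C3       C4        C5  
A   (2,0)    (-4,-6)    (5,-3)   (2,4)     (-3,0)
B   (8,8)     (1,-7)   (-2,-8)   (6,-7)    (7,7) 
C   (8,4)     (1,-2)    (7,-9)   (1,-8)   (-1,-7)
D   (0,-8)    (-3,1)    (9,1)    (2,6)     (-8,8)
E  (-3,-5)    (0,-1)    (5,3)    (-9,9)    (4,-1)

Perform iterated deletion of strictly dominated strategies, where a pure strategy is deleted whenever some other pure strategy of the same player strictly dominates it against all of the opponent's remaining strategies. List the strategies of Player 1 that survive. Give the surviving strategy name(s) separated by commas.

B, C

For Player 2, C4 strictly dominates C3 on the remaining rows (A: 4>-3, B: -7>-8, C: -8>-9, D: 6>1, E: 9>3); eliminate C3.
For Player 1, B strictly dominates A on the remaining columns (C1: 8>2, C2: 1>-4, C4: 6>2, C5: 7>-3); eliminate A.
Player 1's strategy D is strictly dominated by B (C1: 8>0, C2: 1>-3, C4: 6>2, C5: 7>-8) and is removed.
For Player 1, B strictly dominates E on the remaining columns (C1: 8>-3, C2: 1>0, C4: 6>-9, C5: 7>4); eliminate E.
For Player 2, C1 strictly dominates C2 on the remaining rows (B: 8>-7, C: 4>-2); eliminate C2.
For Player 2, C1 strictly dominates C4 on the remaining rows (B: 8>-7, C: 4>-8); eliminate C4.
Column C5 is eliminated: C1 beats it against every remaining row (B: 8>7, C: 4>-7).
Among the remaining strategies, none is strictly dominated by another pure strategy of the same player, so the elimination stops.
Surviving strategies — Player 1: {B, C}; Player 2: {C1}.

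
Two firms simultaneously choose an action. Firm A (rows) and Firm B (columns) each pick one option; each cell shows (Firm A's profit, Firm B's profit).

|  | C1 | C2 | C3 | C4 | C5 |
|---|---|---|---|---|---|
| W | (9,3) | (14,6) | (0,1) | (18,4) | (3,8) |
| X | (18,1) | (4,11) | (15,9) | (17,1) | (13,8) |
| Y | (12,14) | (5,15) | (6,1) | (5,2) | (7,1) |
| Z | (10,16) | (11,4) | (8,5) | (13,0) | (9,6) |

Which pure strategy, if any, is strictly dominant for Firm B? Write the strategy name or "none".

C1 fails to dominate C2 at W (3<6).
C2 fails to dominate C1 at Z (4<16).
C3 fails to dominate C1 at W (1<3).
C4 fails to dominate C1 at X (1=1).
C5 fails to dominate C1 at Y (1<14).
No single strategy dominates all the others.

none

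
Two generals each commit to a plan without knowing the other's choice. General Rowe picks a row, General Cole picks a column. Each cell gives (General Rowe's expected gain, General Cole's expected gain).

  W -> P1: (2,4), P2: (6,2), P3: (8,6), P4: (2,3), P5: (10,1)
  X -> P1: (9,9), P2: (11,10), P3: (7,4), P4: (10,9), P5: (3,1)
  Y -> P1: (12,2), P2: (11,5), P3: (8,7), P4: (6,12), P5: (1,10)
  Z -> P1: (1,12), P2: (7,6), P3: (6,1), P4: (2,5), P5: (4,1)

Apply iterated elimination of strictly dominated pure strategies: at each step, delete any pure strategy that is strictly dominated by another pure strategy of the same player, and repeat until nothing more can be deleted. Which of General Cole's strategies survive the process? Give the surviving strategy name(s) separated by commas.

General Cole's strategy P5 is strictly dominated by P4 (W: 3>1, X: 9>1, Y: 12>10, Z: 5>1) and is removed.
General Rowe's strategy Z is strictly dominated by X (P1: 9>1, P2: 11>7, P3: 7>6, P4: 10>2) and is removed.
Among the remaining strategies, none is strictly dominated by another pure strategy of the same player, so the elimination stops.
Surviving strategies — General Rowe: {W, X, Y}; General Cole: {P1, P2, P3, P4}.

P1, P2, P3, P4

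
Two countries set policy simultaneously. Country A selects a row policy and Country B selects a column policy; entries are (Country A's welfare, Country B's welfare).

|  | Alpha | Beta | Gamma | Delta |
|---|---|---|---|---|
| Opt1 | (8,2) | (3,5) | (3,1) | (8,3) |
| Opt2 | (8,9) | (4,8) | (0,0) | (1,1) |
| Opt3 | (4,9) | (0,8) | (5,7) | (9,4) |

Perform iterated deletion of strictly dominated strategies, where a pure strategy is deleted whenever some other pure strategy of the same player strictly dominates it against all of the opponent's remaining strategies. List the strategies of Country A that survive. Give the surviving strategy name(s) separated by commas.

For Country B, Alpha strictly dominates Gamma on the remaining rows (Opt1: 2>1, Opt2: 9>0, Opt3: 9>7); eliminate Gamma.
For Country B, Beta strictly dominates Delta on the remaining rows (Opt1: 5>3, Opt2: 8>1, Opt3: 8>4); eliminate Delta.
Country A's strategy Opt3 is strictly dominated by Opt1 (Alpha: 8>4, Beta: 3>0) and is removed.
Among the remaining strategies, none is strictly dominated by another pure strategy of the same player, so the elimination stops.
Surviving strategies — Country A: {Opt1, Opt2}; Country B: {Alpha, Beta}.

Opt1, Opt2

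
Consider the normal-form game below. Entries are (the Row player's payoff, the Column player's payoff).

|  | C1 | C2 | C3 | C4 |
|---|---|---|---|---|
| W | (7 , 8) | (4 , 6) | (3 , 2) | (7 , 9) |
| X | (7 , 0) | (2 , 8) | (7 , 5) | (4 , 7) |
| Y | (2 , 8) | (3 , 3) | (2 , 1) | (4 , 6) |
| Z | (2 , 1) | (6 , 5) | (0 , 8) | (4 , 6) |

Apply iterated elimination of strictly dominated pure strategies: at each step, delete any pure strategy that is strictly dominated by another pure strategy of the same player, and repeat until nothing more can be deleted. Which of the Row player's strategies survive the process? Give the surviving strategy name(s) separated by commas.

W, X, Z

The Row player's strategy Y is strictly dominated by W (C1: 7>2, C2: 4>3, C3: 3>2, C4: 7>4) and is removed.
The Column player's strategy C1 is strictly dominated by C4 (W: 9>8, X: 7>0, Z: 6>1) and is removed.
Among the remaining strategies, none is strictly dominated by another pure strategy of the same player, so the elimination stops.
Surviving strategies — the Row player: {W, X, Z}; the Column player: {C2, C3, C4}.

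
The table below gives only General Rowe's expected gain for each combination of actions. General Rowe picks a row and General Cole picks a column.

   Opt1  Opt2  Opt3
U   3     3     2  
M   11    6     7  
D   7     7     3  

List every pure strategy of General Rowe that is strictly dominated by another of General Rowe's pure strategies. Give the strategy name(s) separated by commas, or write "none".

U

U: dominated, since M does at least as well everywhere (Opt1: 11>3, Opt2: 6>3, Opt3: 7>2).
M is not dominated — it holds its own against U at Opt1 (11>3); D at Opt1 (11>7).
Nothing dominates D: U at Opt1 (7>3); M at Opt2 (7>6).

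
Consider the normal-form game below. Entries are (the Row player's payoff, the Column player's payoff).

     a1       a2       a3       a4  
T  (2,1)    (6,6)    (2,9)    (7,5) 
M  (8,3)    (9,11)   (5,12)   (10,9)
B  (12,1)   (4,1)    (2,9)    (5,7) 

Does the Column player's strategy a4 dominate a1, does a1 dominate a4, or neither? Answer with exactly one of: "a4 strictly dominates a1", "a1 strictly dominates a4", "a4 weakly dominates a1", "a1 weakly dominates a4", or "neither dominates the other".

a4 strictly dominates a1

a4's payoffs vs a1's, by the Row player's action — T: 5>1, M: 9>3, B: 7>1.
a4 gives a strictly higher payoff against every action of the Row player, so a4 strictly dominates a1.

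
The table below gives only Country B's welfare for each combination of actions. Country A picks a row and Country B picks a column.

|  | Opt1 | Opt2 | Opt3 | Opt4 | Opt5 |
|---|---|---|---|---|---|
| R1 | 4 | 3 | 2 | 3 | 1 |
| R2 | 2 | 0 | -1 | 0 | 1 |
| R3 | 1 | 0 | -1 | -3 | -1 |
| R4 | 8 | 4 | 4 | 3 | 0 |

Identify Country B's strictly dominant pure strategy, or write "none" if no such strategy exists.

Opt1 vs Opt2: R1: 4>3, R2: 2>0, R3: 1>0, R4: 8>4.
Opt1 vs Opt3: R1: 4>2, R2: 2>-1, R3: 1>-1, R4: 8>4.
Opt1 vs Opt4: R1: 4>3, R2: 2>0, R3: 1>-3, R4: 8>3.
Opt1 vs Opt5: R1: 4>1, R2: 2>1, R3: 1>-1, R4: 8>0.
Opt1 strictly beats every other strategy against every opponent action, so it is strictly dominant.

Opt1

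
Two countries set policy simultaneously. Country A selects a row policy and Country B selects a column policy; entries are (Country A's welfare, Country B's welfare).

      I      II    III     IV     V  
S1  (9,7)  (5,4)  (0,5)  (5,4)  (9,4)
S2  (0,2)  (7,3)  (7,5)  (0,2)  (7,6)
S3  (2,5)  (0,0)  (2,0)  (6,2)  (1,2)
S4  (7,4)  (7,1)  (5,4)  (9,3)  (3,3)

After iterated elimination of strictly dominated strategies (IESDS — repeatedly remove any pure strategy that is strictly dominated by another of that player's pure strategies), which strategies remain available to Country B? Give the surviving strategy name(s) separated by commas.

Row S3 is eliminated: S4 beats it against every remaining column (I: 7>2, II: 7>0, III: 5>2, IV: 9>6, V: 3>1).
Country B's strategy II is strictly dominated by III (S1: 5>4, S2: 5>3, S4: 4>1) and is removed.
Country B's strategy IV is strictly dominated by III (S1: 5>4, S2: 5>2, S4: 4>3) and is removed.
Among the remaining strategies, none is strictly dominated by another pure strategy of the same player, so the elimination stops.
Surviving strategies — Country A: {S1, S2, S4}; Country B: {I, III, V}.

I, III, V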